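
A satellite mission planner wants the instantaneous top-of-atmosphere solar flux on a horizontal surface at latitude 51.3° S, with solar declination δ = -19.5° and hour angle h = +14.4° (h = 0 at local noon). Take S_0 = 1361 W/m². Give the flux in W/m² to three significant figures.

1.13e+03 W/m²

cos θ_z = sin ϕ sin δ + cos ϕ cos δ cos h = 0.260513 + 0.570863 = 0.831376.
Flux = S_0 · cos θ_z = 1361 × 0.831376 = 1132 W/m².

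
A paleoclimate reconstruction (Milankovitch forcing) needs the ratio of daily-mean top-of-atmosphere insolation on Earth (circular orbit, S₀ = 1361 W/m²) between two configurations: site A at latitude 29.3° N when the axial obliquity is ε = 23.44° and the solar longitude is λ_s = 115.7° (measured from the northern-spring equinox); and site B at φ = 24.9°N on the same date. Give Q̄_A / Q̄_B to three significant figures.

— Configuration A (φ=+29.3°):
Solar declination: sin δ = sin ε · sin λ_s = sin 23.44° × sin 115.7° = 0.35844, so δ = +21.004°.
cos H₀ = −tan(+29.3°) tan(+21.004°) = -0.2155, H₀ = 1.7880 rad.
Bracket: H₀ sin φ sin δ + cos φ cos δ sin H₀ = 1.7880×0.48938×0.35844 + 0.87207×0.93355×0.97651 = 0.313639 + 0.794997 = 1.108636.
Q̄ = (S₀/π) × [bracket] = (1361/π) × 1.108636 = 480.28 W/m².
— Configuration B (φ=+24.9°):
cos H₀ = −tan(+24.9°) tan(+21.004°) = -0.1782, H₀ = 1.7500 rad.
Bracket: H₀ sin φ sin δ + cos φ cos δ sin H₀ = 1.7500×0.42104×0.35844 + 0.90704×0.93355×0.98399 = 0.264106 + 0.833210 = 1.097316.
Q̄ = (S₀/π) × [bracket] = (1361/π) × 1.097316 = 475.38 W/m².
Ratio Q̄_A / Q̄_B = 480.28 / 475.38 = 1.010.

Q̄_A / Q̄_B ≈ 1.01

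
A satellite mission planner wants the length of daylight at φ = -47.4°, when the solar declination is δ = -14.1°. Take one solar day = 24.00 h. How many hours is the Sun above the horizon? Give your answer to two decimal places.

cos H₀ = −tan φ · tan δ = −tan(-47.4°) × tan(-14.100°) = -0.2732, so H₀ = 1.8475 rad = 105.85°.
Daylight = 2H₀/(2π) × 24.00 h = (1.8475/π) × 24.00 = 14.11 h.

14.11 h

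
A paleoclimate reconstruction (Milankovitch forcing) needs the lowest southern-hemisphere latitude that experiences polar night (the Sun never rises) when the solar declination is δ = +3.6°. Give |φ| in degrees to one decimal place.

|φ| = 86.4°

Polar night requires cos H₀ = −tan φ tan δ ≥ 1, i.e. tan φ tan δ ≤ −1.
The boundary is |tan φ| · |tan δ| = 1, so |φ| = 90° − |δ| = 90° − 3.6° = 86.4° in the southern hemisphere.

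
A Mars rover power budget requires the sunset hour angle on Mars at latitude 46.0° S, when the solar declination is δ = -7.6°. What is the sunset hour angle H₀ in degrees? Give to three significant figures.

cos H₀ = −tan φ · tan δ = −tan(-46.0°) × tan(-7.600°) = -0.1382, so H₀ = 1.7094 rad = 97.94°.

H₀ = 97.9°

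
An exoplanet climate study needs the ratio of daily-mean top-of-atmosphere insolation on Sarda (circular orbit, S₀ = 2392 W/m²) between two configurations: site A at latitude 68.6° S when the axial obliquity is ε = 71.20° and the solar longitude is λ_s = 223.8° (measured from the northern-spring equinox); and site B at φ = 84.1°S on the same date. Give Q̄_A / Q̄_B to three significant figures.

Q̄_A / Q̄_B ≈ 0.936

— Configuration A (φ=-68.6°):
Solar declination: sin δ = sin ε · sin λ_s = sin 71.20° × sin 223.8° = -0.65522, so δ = -40.936°.
cos H₀ = −tan(-68.6°) tan(-40.936°) = -2.2132 ≤ −1 ⇒ polar day, H₀ = π.
Bracket: H₀ sin φ sin δ + cos φ cos δ sin H₀ = 3.1416×-0.93106×-0.65522 + 0.36488×0.75544×0.00000 = 1.916530 + 0.000000 = 1.916530.
Q̄ = (S₀/π) × [bracket] = (2392/π) × 1.916530 = 1459.2 W/m².
— Configuration B (φ=-84.1°):
cos H₀ = −tan(-84.1°) tan(-40.936°) = -8.3930 ≤ −1 ⇒ polar day, H₀ = π.
Bracket: H₀ sin φ sin δ + cos φ cos δ sin H₀ = 3.1416×-0.99470×-0.65522 + 0.10279×0.75544×0.00000 = 2.047529 + 0.000000 = 2.047529.
Q̄ = (S₀/π) × [bracket] = (2392/π) × 2.047529 = 1559.0 W/m².
Ratio Q̄_A / Q̄_B = 1459.2 / 1559.0 = 0.9360.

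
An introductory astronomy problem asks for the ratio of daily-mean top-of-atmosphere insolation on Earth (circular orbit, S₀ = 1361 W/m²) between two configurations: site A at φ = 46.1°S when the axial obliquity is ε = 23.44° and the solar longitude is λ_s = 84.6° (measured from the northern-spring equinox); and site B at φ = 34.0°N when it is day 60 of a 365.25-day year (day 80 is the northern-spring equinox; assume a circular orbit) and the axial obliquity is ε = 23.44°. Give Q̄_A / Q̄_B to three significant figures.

Q̄_A / Q̄_B ≈ 0.359

— Configuration A (φ=-46.1°):
Solar declination: sin δ = sin ε · sin λ_s = sin 23.44° × sin 84.6° = 0.39602, so δ = +23.330°.
cos H₀ = −tan(-46.1°) tan(+23.330°) = 0.4482, H₀ = 1.1061 rad.
Bracket: H₀ sin φ sin δ + cos φ cos δ sin H₀ = 1.1061×-0.72055×0.39602 + 0.69340×0.91824×0.89395 = -0.315628 + 0.569185 = 0.253557.
Q̄ = (S₀/π) × [bracket] = (1361/π) × 0.253557 = 109.85 W/m².
— Configuration B (φ=+34.0°):
Solar longitude: λ_s = 360° × (60 − 80)/365.25 = -19.713°, i.e. -19.713° + 360° = 340.287°.
sin δ = sin 23.44° × sin 340.287° = -0.13417, so δ = -7.711°.
cos H₀ = −tan(+34.0°) tan(-7.711°) = 0.0913, H₀ = 1.4793 rad.
Bracket: H₀ sin φ sin δ + cos φ cos δ sin H₀ = 1.4793×0.55919×-0.13417 + 0.82904×0.99096×0.99582 = -0.110987 + 0.818111 = 0.707124.
Q̄ = (S₀/π) × [bracket] = (1361/π) × 0.707124 = 306.34 W/m².
Ratio Q̄_A / Q̄_B = 109.85 / 306.34 = 0.3586.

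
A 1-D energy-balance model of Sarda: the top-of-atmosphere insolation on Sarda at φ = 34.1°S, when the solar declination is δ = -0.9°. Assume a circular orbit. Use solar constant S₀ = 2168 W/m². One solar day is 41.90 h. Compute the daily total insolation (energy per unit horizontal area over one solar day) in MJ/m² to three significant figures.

87.6 MJ/m²

cos H₀ = −tan(-34.1°) tan(-0.900°) = -0.0106, H₀ = 1.5814 rad.
Bracket: H₀ sin φ sin δ + cos φ cos δ sin H₀ = 1.5814×-0.56064×-0.01571 + 0.82806×0.99988×0.99994 = 0.013928 + 0.827911 = 0.841839.
Q̄ = (S₀/π) × [bracket] = (2168/π) × 0.841839 = 580.95 W/m².
Daily total = Q̄ × 41.90 h × 3600 s/h = 580.95 × 41.90 × 3600 / 10⁶ = 87.63 MJ/m².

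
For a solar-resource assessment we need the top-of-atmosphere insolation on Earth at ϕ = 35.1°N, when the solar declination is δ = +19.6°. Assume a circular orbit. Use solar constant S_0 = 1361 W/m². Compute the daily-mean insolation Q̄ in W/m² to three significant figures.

Q̄ ≈ 476 W/m²

cos h₀ = −tan(+35.1°) tan(+19.600°) = -0.2503, h₀ = 1.8237 rad.
Bracket: h₀ sin ϕ sin δ + cos ϕ cos δ sin h₀ = 1.8237×0.57501×0.33545 + 0.81815×0.94206×0.96818 = 0.351768 + 0.746221 = 1.097989.
Q̄ = (S_0/π) × [bracket] = (1361/π) × 1.097989 = 475.7 W/m².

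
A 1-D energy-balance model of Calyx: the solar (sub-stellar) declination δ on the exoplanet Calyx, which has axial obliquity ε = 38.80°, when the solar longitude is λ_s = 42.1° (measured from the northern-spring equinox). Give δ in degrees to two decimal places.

δ = +24.84°

sin δ = sin ε · sin λ_s = sin 38.80° × sin 42.1° = 0.420092.
δ = arcsin(0.420092) = +24.84°.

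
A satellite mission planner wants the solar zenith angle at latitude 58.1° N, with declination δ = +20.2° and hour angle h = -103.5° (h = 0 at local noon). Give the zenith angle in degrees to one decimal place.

θ_z = 79.8°

cos θ_z = sin ϕ sin δ + cos ϕ cos δ cos h = 0.293148 + -0.115774 = 0.177374.
θ_z = arccos(0.177374) = 79.8°.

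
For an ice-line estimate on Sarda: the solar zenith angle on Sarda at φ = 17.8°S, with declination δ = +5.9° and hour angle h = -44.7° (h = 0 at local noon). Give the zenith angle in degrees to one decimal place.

cos θ_z = sin φ sin δ + cos φ cos δ cos h = -0.031423 + 0.673188 = 0.641765.
θ_z = arccos(0.641765) = 50.1°.

θ_z = 50.1°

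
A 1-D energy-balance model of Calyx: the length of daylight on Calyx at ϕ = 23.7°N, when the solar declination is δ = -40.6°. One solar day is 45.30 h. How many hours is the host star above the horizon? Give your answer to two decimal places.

17.09 h

cos h₀ = −tan ϕ · tan δ = −tan(+23.7°) × tan(-40.600°) = 0.3762, so h₀ = 1.1851 rad = 67.90°.
Daylight = 2h₀/(2π) × 45.30 h = (1.1851/π) × 45.30 = 17.09 h.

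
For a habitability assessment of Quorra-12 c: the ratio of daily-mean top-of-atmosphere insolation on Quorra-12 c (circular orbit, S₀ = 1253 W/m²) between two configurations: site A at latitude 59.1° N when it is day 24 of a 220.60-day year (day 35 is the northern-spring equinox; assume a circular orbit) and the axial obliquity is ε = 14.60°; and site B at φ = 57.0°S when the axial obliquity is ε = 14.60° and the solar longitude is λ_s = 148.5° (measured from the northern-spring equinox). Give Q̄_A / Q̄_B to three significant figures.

Q̄_A / Q̄_B ≈ 1.09

— Configuration A (φ=+59.1°):
Solar longitude: λ_s = 360° × (24 − 35)/220.60 = -17.951°, i.e. -17.951° + 360° = 342.049°.
sin δ = sin 14.60° × sin 342.049° = -0.07769, so δ = -4.456°.
cos H₀ = −tan(+59.1°) tan(-4.456°) = 0.1302, H₀ = 1.4402 rad.
Bracket: H₀ sin φ sin δ + cos φ cos δ sin H₀ = 1.4402×0.85806×-0.07769 + 0.51354×0.99698×0.99149 = -0.096008 + 0.507632 = 0.411624.
Q̄ = (S₀/π) × [bracket] = (1253/π) × 0.411624 = 164.17 W/m².
— Configuration B (φ=-57.0°):
Solar declination: sin δ = sin ε · sin λ_s = sin 14.60° × sin 148.5° = 0.13171, so δ = +7.568°.
cos H₀ = −tan(-57.0°) tan(+7.568°) = 0.2046, H₀ = 1.3647 rad.
Bracket: H₀ sin φ sin δ + cos φ cos δ sin H₀ = 1.3647×-0.83867×0.13171 + 0.54464×0.99129×0.97885 = -0.150746 + 0.528477 = 0.377731.
Q̄ = (S₀/π) × [bracket] = (1253/π) × 0.377731 = 150.66 W/m².
Ratio Q̄_A / Q̄_B = 164.17 / 150.66 = 1.090.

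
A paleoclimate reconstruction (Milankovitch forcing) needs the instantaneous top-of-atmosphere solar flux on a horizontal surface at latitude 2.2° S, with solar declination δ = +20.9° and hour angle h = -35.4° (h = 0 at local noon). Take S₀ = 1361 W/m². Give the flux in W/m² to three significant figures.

cos θ_z = sin φ sin δ + cos φ cos δ cos h = -0.013694 + 0.760935 = 0.747241.
Flux = S₀ · cos θ_z = 1361 × 0.747241 = 1017 W/m².

1.02e+03 W/m²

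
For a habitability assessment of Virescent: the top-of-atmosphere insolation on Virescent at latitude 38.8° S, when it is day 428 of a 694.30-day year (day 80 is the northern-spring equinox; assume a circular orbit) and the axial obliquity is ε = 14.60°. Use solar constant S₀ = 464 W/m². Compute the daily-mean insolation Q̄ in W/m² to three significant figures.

Solar longitude: λ_s = 360° × (428 − 80)/694.30 = 180.441°.
sin δ = sin 14.60° × sin 180.441° = -0.00194, so δ = -0.111°.
cos H₀ = −tan(-38.8°) tan(-0.111°) = -0.0016, H₀ = 1.5724 rad.
Bracket: H₀ sin φ sin δ + cos φ cos δ sin H₀ = 1.5724×-0.62660×-0.00194 + 0.77934×1.00000×1.00000 = 0.001911 + 0.779340 = 0.781251.
Q̄ = (S₀/π) × [bracket] = (464/π) × 0.781251 = 115.4 W/m².

Q̄ ≈ 115 W/m²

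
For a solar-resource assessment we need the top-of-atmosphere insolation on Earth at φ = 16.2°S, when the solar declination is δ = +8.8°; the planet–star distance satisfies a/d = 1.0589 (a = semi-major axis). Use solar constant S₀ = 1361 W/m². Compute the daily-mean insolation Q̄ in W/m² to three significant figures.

Q̄ ≈ 429 W/m²

cos H₀ = −tan(-16.2°) tan(+8.800°) = 0.0450, H₀ = 1.5258 rad.
Bracket: H₀ sin φ sin δ + cos φ cos δ sin H₀ = 1.5258×-0.27899×0.15299 + 0.96029×0.98823×0.99899 = -0.065125 + 0.948029 = 0.882904.
Inverse-square distance factor (a/d)² = 1.0589² = 1.121269.
Q̄ = (S₀/π) × 1.121269 × [bracket] = (1361/π) × 1.121269 × 0.882904 = 428.9 W/m².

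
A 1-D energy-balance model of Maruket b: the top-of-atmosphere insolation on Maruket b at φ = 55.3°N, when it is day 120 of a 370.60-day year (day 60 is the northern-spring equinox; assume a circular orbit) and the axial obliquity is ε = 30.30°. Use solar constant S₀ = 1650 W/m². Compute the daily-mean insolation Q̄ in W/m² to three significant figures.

Solar longitude: λ_s = 360° × (120 − 60)/370.60 = 58.284°.
sin δ = sin 30.30° × sin 58.284° = 0.42918, so δ = +25.416°.
cos H₀ = −tan(+55.3°) tan(+25.416°) = -0.6862, H₀ = 2.3271 rad.
Bracket: H₀ sin φ sin δ + cos φ cos δ sin H₀ = 2.3271×0.82214×0.42918 + 0.56928×0.90322×0.72738 = 0.821108 + 0.374008 = 1.195116.
Q̄ = (S₀/π) × [bracket] = (1650/π) × 1.195116 = 627.7 W/m².

Q̄ ≈ 628 W/m²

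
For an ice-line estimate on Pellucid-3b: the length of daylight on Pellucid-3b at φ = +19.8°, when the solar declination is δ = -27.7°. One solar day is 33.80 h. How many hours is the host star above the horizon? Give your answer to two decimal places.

14.85 h

cos H₀ = −tan φ · tan δ = −tan(+19.8°) × tan(-27.700°) = 0.1890, so H₀ = 1.3806 rad = 79.10°.
Daylight = 2H₀/(2π) × 33.80 h = (1.3806/π) × 33.80 = 14.85 h.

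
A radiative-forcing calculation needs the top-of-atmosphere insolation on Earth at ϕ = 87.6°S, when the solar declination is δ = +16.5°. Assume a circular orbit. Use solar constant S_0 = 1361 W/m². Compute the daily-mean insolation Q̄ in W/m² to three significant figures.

cos h₀ = −tan(-87.6°) tan(+16.500°) = 7.0674 ≥ 1 ⇒ polar night, h₀ = 0 and Q̄ = 0.

Q̄ ≈ 0.00 W/m²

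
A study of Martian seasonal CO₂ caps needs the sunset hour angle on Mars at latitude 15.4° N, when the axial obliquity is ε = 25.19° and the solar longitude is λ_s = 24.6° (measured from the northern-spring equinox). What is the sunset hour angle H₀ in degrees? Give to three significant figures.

Solar declination: sin δ = sin ε · sin λ_s = sin 25.19° × sin 24.6° = 0.17718, so δ = +10.205°.
cos H₀ = −tan φ · tan δ = −tan(+15.4°) × tan(+10.205°) = -0.0496, so H₀ = 1.6204 rad = 92.84°.

H₀ = 92.8°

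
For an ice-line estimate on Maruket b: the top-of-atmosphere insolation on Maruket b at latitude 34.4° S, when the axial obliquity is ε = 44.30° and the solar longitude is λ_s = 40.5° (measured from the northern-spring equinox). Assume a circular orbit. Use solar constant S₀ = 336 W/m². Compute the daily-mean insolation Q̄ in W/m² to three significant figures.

Q̄ ≈ 40.4 W/m²

Solar declination: sin δ = sin ε · sin λ_s = sin 44.30° × sin 40.5° = 0.45358, so δ = +26.974°.
cos H₀ = −tan(-34.4°) tan(+26.974°) = 0.3485, H₀ = 1.2148 rad.
Bracket: H₀ sin φ sin δ + cos φ cos δ sin H₀ = 1.2148×-0.56497×0.45358 + 0.82511×0.89121×0.93731 = -0.311304 + 0.689247 = 0.377943.
Q̄ = (S₀/π) × [bracket] = (336/π) × 0.377943 = 40.42 W/m².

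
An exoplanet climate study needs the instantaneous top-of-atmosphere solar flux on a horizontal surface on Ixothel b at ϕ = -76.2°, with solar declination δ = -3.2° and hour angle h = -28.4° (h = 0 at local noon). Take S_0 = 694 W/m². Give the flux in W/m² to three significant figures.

cos θ_z = sin ϕ sin δ + cos ϕ cos δ cos h = 0.054210 + 0.209498 = 0.263708.
Flux = S_0 · cos θ_z = 694 × 0.263708 = 183.0 W/m².

183 W/m²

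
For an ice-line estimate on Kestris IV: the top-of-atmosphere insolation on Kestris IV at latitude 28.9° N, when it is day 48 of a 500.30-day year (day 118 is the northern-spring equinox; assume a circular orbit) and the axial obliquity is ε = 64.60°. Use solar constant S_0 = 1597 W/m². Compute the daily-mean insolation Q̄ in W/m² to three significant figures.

Q̄ ≈ 98.1 W/m²

Solar longitude: L_s = 360° × (48 − 118)/500.30 = -50.370°, i.e. -50.370° + 360° = 309.630°.
sin δ = sin 64.60° × sin 309.630° = -0.69573, so δ = -44.085°.
cos h₀ = −tan(+28.9°) tan(-44.085°) = 0.5347, h₀ = 1.0067 rad.
Bracket: h₀ sin ϕ sin δ + cos ϕ cos δ sin h₀ = 1.0067×0.48328×-0.69573 + 0.87546×0.71831×0.84506 = -0.338485 + 0.531417 = 0.192932.
Q̄ = (S_0/π) × [bracket] = (1597/π) × 0.192932 = 98.08 W/m².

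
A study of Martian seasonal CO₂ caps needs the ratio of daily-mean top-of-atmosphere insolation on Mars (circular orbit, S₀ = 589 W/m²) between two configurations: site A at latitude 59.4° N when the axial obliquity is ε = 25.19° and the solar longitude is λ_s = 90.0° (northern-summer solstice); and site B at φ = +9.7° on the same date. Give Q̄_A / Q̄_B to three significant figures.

— Configuration A (φ=+59.4°):
Solar declination: sin δ = sin ε · sin λ_s = sin 25.19° × sin 90.0° = 0.42562, so δ = +25.190°.
cos H₀ = −tan(+59.4°) tan(+25.190°) = -0.7953, H₀ = 2.4903 rad.
Bracket: H₀ sin φ sin δ + cos φ cos δ sin H₀ = 2.4903×0.86074×0.42562 + 0.50904×0.90490×0.60619 = 0.912317 + 0.279229 = 1.191546.
Q̄ = (S₀/π) × [bracket] = (589/π) × 1.191546 = 223.40 W/m².
— Configuration B (φ=+9.7°):
cos H₀ = −tan(+9.7°) tan(+25.190°) = -0.0804, H₀ = 1.6513 rad.
Bracket: H₀ sin φ sin δ + cos φ cos δ sin H₀ = 1.6513×0.16849×0.42562 + 0.98570×0.90490×0.99676 = 0.118419 + 0.889070 = 1.007489.
Q̄ = (S₀/π) × [bracket] = (589/π) × 1.007489 = 188.89 W/m².
Ratio Q̄_A / Q̄_B = 223.40 / 188.89 = 1.183.

Q̄_A / Q̄_B ≈ 1.18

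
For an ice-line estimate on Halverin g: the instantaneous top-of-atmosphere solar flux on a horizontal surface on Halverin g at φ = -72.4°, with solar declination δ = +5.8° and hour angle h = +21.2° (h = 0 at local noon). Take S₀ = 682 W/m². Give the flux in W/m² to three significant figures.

cos θ_z = sin φ sin δ + cos φ cos δ cos h = -0.096326 + 0.280463 = 0.184137.
Flux = S₀ · cos θ_z = 682 × 0.184137 = 125.6 W/m².

126 W/m²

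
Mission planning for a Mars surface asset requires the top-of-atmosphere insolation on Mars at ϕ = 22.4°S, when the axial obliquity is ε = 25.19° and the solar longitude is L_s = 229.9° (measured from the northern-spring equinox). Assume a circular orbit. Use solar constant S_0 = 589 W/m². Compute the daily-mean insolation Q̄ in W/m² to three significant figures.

Q̄ ≈ 202 W/m²

Solar declination: sin δ = sin ε · sin L_s = sin 25.19° × sin 229.9° = -0.32557, so δ = -19.000°.
cos h₀ = −tan(-22.4°) tan(-19.000°) = -0.1419, h₀ = 1.7132 rad.
Bracket: h₀ sin ϕ sin δ + cos ϕ cos δ sin h₀ = 1.7132×-0.38107×-0.32557 + 0.92455×0.94552×0.98988 = 0.212548 + 0.865334 = 1.077882.
Q̄ = (S_0/π) × [bracket] = (589/π) × 1.077882 = 202.1 W/m².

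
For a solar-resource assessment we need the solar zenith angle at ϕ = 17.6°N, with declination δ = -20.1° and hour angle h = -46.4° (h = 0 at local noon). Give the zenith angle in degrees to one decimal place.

cos θ_z = sin ϕ sin δ + cos ϕ cos δ cos h = -0.103912 + 0.617303 = 0.513391.
θ_z = arccos(0.513391) = 59.1°.

θ_z = 59.1°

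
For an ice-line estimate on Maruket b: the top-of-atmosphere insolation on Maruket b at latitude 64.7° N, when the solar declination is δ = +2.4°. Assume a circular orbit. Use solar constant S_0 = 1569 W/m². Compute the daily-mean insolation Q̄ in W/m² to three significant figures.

cos h₀ = −tan(+64.7°) tan(+2.400°) = -0.0887, h₀ = 1.6596 rad.
Bracket: h₀ sin ϕ sin δ + cos ϕ cos δ sin h₀ = 1.6596×0.90408×0.04188 + 0.42736×0.99912×0.99606 = 0.062837 + 0.425302 = 0.488139.
Q̄ = (S_0/π) × [bracket] = (1569/π) × 0.488139 = 243.8 W/m².

Q̄ ≈ 244 W/m²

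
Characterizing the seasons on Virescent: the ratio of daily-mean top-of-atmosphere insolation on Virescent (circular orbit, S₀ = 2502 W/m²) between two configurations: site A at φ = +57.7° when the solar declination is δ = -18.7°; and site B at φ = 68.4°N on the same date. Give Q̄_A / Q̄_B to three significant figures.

— Configuration A (φ=+57.7°):
cos H₀ = −tan(+57.7°) tan(-18.700°) = 0.5354, H₀ = 1.0058 rad.
Bracket: H₀ sin φ sin δ + cos φ cos δ sin H₀ = 1.0058×0.84526×-0.32061 + 0.53435×0.94721×0.84458 = -0.272571 + 0.427477 = 0.154906.
Q̄ = (S₀/π) × [bracket] = (2502/π) × 0.154906 = 123.37 W/m².
— Configuration B (φ=+68.4°):
cos H₀ = −tan(+68.4°) tan(-18.700°) = 0.8549, H₀ = 0.5454 rad.
Bracket: H₀ sin φ sin δ + cos φ cos δ sin H₀ = 0.5454×0.92978×-0.32061 + 0.36812×0.94721×0.51878 = -0.162582 + 0.180892 = 0.018310.
Q̄ = (S₀/π) × [bracket] = (2502/π) × 0.018310 = 14.582 W/m².
Ratio Q̄_A / Q̄_B = 123.37 / 14.582 = 8.460.

Q̄_A / Q̄_B ≈ 8.46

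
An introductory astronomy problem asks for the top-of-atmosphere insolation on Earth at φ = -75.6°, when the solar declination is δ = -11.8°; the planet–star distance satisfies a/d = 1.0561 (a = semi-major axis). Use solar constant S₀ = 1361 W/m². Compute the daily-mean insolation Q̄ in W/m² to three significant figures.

cos H₀ = −tan(-75.6°) tan(-11.800°) = -0.8137, H₀ = 2.5212 rad.
Bracket: H₀ sin φ sin δ + cos φ cos δ sin H₀ = 2.5212×-0.96858×-0.20450 + 0.24869×0.97887×0.58135 = 0.499386 + 0.141521 = 0.640907.
Inverse-square distance factor (a/d)² = 1.0561² = 1.115347.
Q̄ = (S₀/π) × 1.115347 × [bracket] = (1361/π) × 1.115347 × 0.640907 = 309.7 W/m².

Q̄ ≈ 310 W/m²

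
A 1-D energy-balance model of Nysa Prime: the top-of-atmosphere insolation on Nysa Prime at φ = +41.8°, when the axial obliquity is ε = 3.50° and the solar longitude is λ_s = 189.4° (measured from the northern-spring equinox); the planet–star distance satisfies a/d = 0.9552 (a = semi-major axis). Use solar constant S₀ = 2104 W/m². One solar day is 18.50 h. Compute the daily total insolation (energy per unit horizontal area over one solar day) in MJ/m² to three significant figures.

Solar declination: sin δ = sin ε · sin λ_s = sin 3.50° × sin 189.4° = -0.00997, so δ = -0.571°.
cos H₀ = −tan(+41.8°) tan(-0.571°) = 0.0089, H₀ = 1.5619 rad.
Bracket: H₀ sin φ sin δ + cos φ cos δ sin H₀ = 1.5619×0.66653×-0.00997 + 0.74548×0.99995×0.99996 = -0.010379 + 0.745413 = 0.735034.
Inverse-square distance factor (a/d)² = 0.9552² = 0.912407.
Q̄ = (S₀/π) × 0.912407 × [bracket] = (2104/π) × 0.912407 × 0.735034 = 449.15 W/m².
Daily total = Q̄ × 18.50 h × 3600 s/h = 449.15 × 18.50 × 3600 / 10⁶ = 29.91 MJ/m².

29.9 MJ/m²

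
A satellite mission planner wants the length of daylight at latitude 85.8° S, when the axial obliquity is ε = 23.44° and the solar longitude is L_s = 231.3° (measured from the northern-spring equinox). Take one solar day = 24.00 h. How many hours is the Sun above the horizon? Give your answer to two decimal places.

24.00 h

Solar declination: sin δ = sin ε · sin L_s = sin 23.44° × sin 231.3° = -0.31045, so δ = -18.086°.
Sunrise equation: cos h₀ = −tan ϕ · tan δ = -4.4472 ≤ −1, so the Sun never sets (polar day) and h₀ = π.
Daylight = 2h₀/(2π) × 24.00 h = (3.1416/π) × 24.00 = 24.00 h.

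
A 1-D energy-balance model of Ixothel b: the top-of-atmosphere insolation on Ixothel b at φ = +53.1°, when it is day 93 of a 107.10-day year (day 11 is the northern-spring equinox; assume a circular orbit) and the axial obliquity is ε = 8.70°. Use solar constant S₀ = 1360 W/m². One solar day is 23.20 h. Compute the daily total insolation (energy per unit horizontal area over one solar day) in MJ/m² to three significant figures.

15.1 MJ/m²

Solar longitude: λ_s = 360° × (93 − 11)/107.10 = 275.630°.
sin δ = sin 8.70° × sin 275.630° = -0.15053, so δ = -8.658°.
cos H₀ = −tan(+53.1°) tan(-8.658°) = 0.2028, H₀ = 1.3666 rad.
Bracket: H₀ sin φ sin δ + cos φ cos δ sin H₀ = 1.3666×0.79968×-0.15053 + 0.60042×0.98861×0.97922 = -0.164506 + 0.581247 = 0.416741.
Q̄ = (S₀/π) × [bracket] = (1360/π) × 0.416741 = 180.41 W/m².
Daily total = Q̄ × 23.20 h × 3600 s/h = 180.41 × 23.20 × 3600 / 10⁶ = 15.07 MJ/m².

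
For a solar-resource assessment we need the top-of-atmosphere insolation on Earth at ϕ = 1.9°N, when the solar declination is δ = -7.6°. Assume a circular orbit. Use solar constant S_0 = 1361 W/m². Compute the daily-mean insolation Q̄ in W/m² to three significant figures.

cos h₀ = −tan(+1.9°) tan(-7.600°) = 0.0044, h₀ = 1.5664 rad.
Bracket: h₀ sin ϕ sin δ + cos ϕ cos δ sin h₀ = 1.5664×0.03316×-0.13226 + 0.99945×0.99122×0.99999 = -0.006870 + 0.990665 = 0.983795.
Q̄ = (S_0/π) × [bracket] = (1361/π) × 0.983795 = 426.2 W/m².

Q̄ ≈ 426 W/m²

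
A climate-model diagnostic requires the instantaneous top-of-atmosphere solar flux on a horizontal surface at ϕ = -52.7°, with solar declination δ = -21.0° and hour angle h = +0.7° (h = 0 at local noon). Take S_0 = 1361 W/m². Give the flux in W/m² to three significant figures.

cos θ_z = sin ϕ sin δ + cos ϕ cos δ cos h = 0.285072 + 0.565697 = 0.850769.
Flux = S_0 · cos θ_z = 1361 × 0.850769 = 1158 W/m².

1.16e+03 W/m²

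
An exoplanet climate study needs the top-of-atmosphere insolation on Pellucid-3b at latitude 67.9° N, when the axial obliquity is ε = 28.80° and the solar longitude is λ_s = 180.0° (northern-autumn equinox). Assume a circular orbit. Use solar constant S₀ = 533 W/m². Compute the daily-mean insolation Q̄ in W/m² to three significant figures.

Q̄ ≈ 63.8 W/m²

Solar declination: sin δ = sin ε · sin λ_s = sin 28.80° × sin 180.0° = 0.00000, so δ = +0.000°.
cos H₀ = −tan(+67.9°) tan(+0.000°) = -0.0000, H₀ = 1.5708 rad.
Bracket: H₀ sin φ sin δ + cos φ cos δ sin H₀ = 1.5708×0.92653×0.00000 + 0.37622×1.00000×1.00000 = 0.000000 + 0.376220 = 0.376220.
Q̄ = (S₀/π) × [bracket] = (533/π) × 0.376220 = 63.83 W/m².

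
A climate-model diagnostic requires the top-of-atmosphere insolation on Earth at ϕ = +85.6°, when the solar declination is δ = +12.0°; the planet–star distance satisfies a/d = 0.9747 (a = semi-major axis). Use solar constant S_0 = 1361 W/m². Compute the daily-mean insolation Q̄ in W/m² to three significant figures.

Q̄ ≈ 268 W/m²

cos h₀ = −tan(+85.6°) tan(+12.000°) = -2.7624 ≤ −1 ⇒ polar day, h₀ = π.
Bracket: h₀ sin ϕ sin δ + cos ϕ cos δ sin h₀ = 3.1416×0.99705×0.20791 + 0.07672×0.97815×0.00000 = 0.651243 + 0.000000 = 0.651243.
Inverse-square distance factor (a/d)² = 0.9747² = 0.950040.
Q̄ = (S_0/π) × 0.950040 × [bracket] = (1361/π) × 0.950040 × 0.651243 = 268.0 W/m².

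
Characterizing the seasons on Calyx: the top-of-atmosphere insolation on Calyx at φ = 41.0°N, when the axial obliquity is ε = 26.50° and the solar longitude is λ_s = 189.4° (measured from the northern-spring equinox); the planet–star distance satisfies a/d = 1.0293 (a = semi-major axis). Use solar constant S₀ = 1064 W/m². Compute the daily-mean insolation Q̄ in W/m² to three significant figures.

Q̄ ≈ 244 W/m²

Solar declination: sin δ = sin ε · sin λ_s = sin 26.50° × sin 189.4° = -0.07288, so δ = -4.179°.
cos H₀ = −tan(+41.0°) tan(-4.179°) = 0.0635, H₀ = 1.5072 rad.
Bracket: H₀ sin φ sin δ + cos φ cos δ sin H₀ = 1.5072×0.65606×-0.07288 + 0.75471×0.99734×0.99798 = -0.072065 + 0.751182 = 0.679117.
Inverse-square distance factor (a/d)² = 1.0293² = 1.059458.
Q̄ = (S₀/π) × 1.059458 × [bracket] = (1064/π) × 1.059458 × 0.679117 = 243.7 W/m².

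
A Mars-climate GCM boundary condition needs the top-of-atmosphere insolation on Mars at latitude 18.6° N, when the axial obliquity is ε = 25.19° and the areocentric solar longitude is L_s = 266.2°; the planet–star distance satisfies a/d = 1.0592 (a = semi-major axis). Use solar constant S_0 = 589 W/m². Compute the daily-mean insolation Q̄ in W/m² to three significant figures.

Q̄ ≈ 138 W/m²

sin δ = sin 25.19° × sin 266.2° = -0.42469, so δ = -25.131°.
cos h₀ = −tan(+18.6°) tan(-25.131°) = 0.1579, h₀ = 1.4123 rad.
Bracket: h₀ sin ϕ sin δ + cos ϕ cos δ sin h₀ = 1.4123×0.31896×-0.42469 + 0.94777×0.90534×0.98746 = -0.191309 + 0.847294 = 0.655985.
Inverse-square distance factor (a/d)² = 1.0592² = 1.121905.
Q̄ = (S_0/π) × 1.121905 × [bracket] = (589/π) × 1.121905 × 0.655985 = 138.0 W/m².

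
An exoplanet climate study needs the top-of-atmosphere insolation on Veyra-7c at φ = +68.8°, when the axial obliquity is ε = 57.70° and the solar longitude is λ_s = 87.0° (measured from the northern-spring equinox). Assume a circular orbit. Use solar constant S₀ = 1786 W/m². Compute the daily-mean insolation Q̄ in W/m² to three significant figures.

Solar declination: sin δ = sin ε · sin λ_s = sin 57.70° × sin 87.0° = 0.84410, so δ = +57.576°.
cos H₀ = −tan(+68.8°) tan(+57.576°) = -4.0588 ≤ −1 ⇒ polar day, H₀ = π.
Bracket: H₀ sin φ sin δ + cos φ cos δ sin H₀ = 3.1416×0.93232×0.84410 + 0.36162×0.53618×0.00000 = 2.472349 + 0.000000 = 2.472349.
Q̄ = (S₀/π) × [bracket] = (1786/π) × 2.472349 = 1406 W/m².

Q̄ ≈ 1.41e+03 W/m²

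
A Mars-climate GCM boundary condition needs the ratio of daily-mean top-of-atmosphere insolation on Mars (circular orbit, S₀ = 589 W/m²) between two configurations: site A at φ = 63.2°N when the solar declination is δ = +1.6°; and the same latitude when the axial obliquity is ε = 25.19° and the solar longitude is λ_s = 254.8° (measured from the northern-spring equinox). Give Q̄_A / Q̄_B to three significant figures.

— Configuration A (φ=+63.2°):
cos H₀ = −tan(+63.2°) tan(+1.600°) = -0.0553, H₀ = 1.6261 rad.
Bracket: H₀ sin φ sin δ + cos φ cos δ sin H₀ = 1.6261×0.89259×0.02792 + 0.45088×0.99961×0.99847 = 0.040524 + 0.450015 = 0.490539.
Q̄ = (S₀/π) × [bracket] = (589/π) × 0.490539 = 91.968 W/m².
— Configuration B (φ=+63.2°):
Solar declination: sin δ = sin ε · sin λ_s = sin 25.19° × sin 254.8° = -0.41073, so δ = -24.251°.
cos H₀ = −tan(+63.2°) tan(-24.251°) = 0.8918, H₀ = 0.4695 rad.
Bracket: H₀ sin φ sin δ + cos φ cos δ sin H₀ = 0.4695×0.89259×-0.41073 + 0.45088×0.91176×0.45242 = -0.172125 + 0.185987 = 0.013862.
Q̄ = (S₀/π) × [bracket] = (589/π) × 0.013862 = 2.5989 W/m².
Ratio Q̄_A / Q̄_B = 91.968 / 2.5989 = 35.39.

Q̄_A / Q̄_B ≈ 35.4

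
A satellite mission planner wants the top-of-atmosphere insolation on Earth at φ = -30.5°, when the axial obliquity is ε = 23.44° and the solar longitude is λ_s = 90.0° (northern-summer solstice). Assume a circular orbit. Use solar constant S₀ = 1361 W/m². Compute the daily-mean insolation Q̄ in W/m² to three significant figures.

Solar declination: sin δ = sin ε · sin λ_s = sin 23.44° × sin 90.0° = 0.39779, so δ = +23.440°.
cos H₀ = −tan(-30.5°) tan(+23.440°) = 0.2554, H₀ = 1.3125 rad.
Bracket: H₀ sin φ sin δ + cos φ cos δ sin H₀ = 1.3125×-0.50754×0.39779 + 0.86163×0.91748×0.96684 = -0.264986 + 0.764314 = 0.499328.
Q̄ = (S₀/π) × [bracket] = (1361/π) × 0.499328 = 216.3 W/m².

Q̄ ≈ 216 W/m²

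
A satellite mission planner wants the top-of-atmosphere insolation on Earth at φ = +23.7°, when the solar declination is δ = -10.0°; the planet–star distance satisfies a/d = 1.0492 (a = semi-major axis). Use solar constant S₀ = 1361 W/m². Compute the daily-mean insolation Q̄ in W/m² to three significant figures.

Q̄ ≈ 379 W/m²

cos H₀ = −tan(+23.7°) tan(-10.000°) = 0.0774, H₀ = 1.4933 rad.
Bracket: H₀ sin φ sin δ + cos φ cos δ sin H₀ = 1.4933×0.40195×-0.17365 + 0.91566×0.98481×0.99700 = -0.104230 + 0.899046 = 0.794816.
Inverse-square distance factor (a/d)² = 1.0492² = 1.100821.
Q̄ = (S₀/π) × 1.100821 × [bracket] = (1361/π) × 1.100821 × 0.794816 = 379.0 W/m².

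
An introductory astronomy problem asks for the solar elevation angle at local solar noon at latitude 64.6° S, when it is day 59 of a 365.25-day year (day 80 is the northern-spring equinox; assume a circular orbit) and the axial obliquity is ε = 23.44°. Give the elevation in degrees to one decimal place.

Solar longitude: λ_s = 360° × (59 − 80)/365.25 = -20.698°, i.e. -20.698° + 360° = 339.302°.
sin δ = sin 23.44° × sin 339.302° = -0.14060, so δ = -8.082°.
At local noon the hour angle is zero, so the zenith angle equals |φ − δ| = |-64.6° − (-8.082°)| = 56.518°.
Elevation = 90° − 56.518° = 33.5°.

33.5°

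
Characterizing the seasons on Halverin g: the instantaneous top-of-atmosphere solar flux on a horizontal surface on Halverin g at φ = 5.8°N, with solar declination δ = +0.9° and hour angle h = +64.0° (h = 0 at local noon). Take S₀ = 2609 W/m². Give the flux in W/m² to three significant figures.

cos θ_z = sin φ sin δ + cos φ cos δ cos h = 0.001587 + 0.436073 = 0.437660.
Flux = S₀ · cos θ_z = 2609 × 0.437660 = 1142 W/m².

1.14e+03 W/m²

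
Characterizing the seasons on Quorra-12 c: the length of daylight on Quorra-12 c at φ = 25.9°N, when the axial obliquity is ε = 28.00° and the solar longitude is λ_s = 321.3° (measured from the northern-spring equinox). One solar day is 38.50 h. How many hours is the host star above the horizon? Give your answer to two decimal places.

17.42 h

Solar declination: sin δ = sin ε · sin λ_s = sin 28.00° × sin 321.3° = -0.29353, so δ = -17.070°.
cos H₀ = −tan φ · tan δ = −tan(+25.9°) × tan(-17.070°) = 0.1491, so H₀ = 1.4211 rad = 81.43°.
Daylight = 2H₀/(2π) × 38.50 h = (1.4211/π) × 38.50 = 17.42 h.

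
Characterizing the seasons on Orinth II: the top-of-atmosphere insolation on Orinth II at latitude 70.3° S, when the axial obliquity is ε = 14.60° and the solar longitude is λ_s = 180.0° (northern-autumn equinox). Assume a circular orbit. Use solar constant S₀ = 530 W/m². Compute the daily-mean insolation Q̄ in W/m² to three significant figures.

Q̄ ≈ 56.9 W/m²

Solar declination: sin δ = sin ε · sin λ_s = sin 14.60° × sin 180.0° = 0.00000, so δ = +0.000°.
cos H₀ = −tan(-70.3°) tan(+0.000°) = 0.0000, H₀ = 1.5708 rad.
Bracket: H₀ sin φ sin δ + cos φ cos δ sin H₀ = 1.5708×-0.94147×0.00000 + 0.33710×1.00000×1.00000 = -0.000000 + 0.337100 = 0.337100.
Q̄ = (S₀/π) × [bracket] = (530/π) × 0.337100 = 56.87 W/m².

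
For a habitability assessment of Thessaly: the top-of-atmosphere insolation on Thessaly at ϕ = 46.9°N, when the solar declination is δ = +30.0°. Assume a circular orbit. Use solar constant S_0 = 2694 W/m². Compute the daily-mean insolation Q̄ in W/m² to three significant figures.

cos h₀ = −tan(+46.9°) tan(+30.000°) = -0.6170, h₀ = 2.2357 rad.
Bracket: h₀ sin ϕ sin δ + cos ϕ cos δ sin h₀ = 2.2357×0.73016×0.50000 + 0.68327×0.86603×0.78699 = 0.816209 + 0.465687 = 1.281896.
Q̄ = (S_0/π) × [bracket] = (2694/π) × 1.281896 = 1099 W/m².

Q̄ ≈ 1.10e+03 W/m²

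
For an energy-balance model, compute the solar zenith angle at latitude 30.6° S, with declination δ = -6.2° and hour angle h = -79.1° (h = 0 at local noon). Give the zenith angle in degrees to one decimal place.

θ_z = 77.5°

cos θ_z = sin ϕ sin δ + cos ϕ cos δ cos h = 0.054976 + 0.161810 = 0.216786.
θ_z = arccos(0.216786) = 77.5°.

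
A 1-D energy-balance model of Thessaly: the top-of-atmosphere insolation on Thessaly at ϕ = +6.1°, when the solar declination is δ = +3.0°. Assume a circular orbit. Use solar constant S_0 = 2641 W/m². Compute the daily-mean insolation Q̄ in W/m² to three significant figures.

cos h₀ = −tan(+6.1°) tan(+3.000°) = -0.0056, h₀ = 1.5764 rad.
Bracket: h₀ sin ϕ sin δ + cos ϕ cos δ sin h₀ = 1.5764×0.10626×0.05234 + 0.99434×0.99863×0.99998 = 0.008767 + 0.992958 = 1.001725.
Q̄ = (S_0/π) × [bracket] = (2641/π) × 1.001725 = 842.1 W/m².

Q̄ ≈ 842 W/m²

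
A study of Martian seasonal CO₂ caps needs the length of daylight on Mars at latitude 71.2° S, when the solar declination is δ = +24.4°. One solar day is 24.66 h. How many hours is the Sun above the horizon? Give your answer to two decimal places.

cos h₀ = −tan ϕ · tan δ = 1.3325 ≥ 1, so the Sun never rises (polar night) and h₀ = 0.
Daylight = 2h₀/(2π) × 24.66 h = (0.0000/π) × 24.66 = 0.00 h.

0.00 h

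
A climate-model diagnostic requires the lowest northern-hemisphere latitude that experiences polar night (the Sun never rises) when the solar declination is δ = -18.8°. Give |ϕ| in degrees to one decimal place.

Polar night requires cos h₀ = −tan ϕ tan δ ≥ 1, i.e. tan ϕ tan δ ≤ −1.
The boundary is |tan ϕ| · |tan δ| = 1, so |ϕ| = 90° − |δ| = 90° − 18.8° = 71.2° in the northern hemisphere.

|ϕ| = 71.2°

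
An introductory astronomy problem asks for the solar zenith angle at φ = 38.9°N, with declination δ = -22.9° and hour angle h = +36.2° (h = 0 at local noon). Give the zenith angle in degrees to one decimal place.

θ_z = 70.5°

cos θ_z = sin φ sin δ + cos φ cos δ cos h = -0.244355 + 0.578515 = 0.334160.
θ_z = arccos(0.334160) = 70.5°.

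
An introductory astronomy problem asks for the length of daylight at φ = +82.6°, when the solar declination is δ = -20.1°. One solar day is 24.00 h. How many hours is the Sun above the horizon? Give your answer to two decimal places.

0.00 h

cos H₀ = −tan φ · tan δ = 2.8176 ≥ 1, so the Sun never rises (polar night) and H₀ = 0.
Daylight = 2H₀/(2π) × 24.00 h = (0.0000/π) × 24.00 = 0.00 h.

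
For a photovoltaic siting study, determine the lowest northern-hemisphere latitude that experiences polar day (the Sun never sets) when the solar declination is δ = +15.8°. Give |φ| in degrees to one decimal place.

|φ| = 74.2°

Polar day requires cos H₀ = −tan φ tan δ ≤ −1, i.e. tan φ tan δ ≥ 1.
The boundary is |tan φ| · |tan δ| = 1, so |φ| = 90° − |δ| = 90° − 15.8° = 74.2° in the northern hemisphere.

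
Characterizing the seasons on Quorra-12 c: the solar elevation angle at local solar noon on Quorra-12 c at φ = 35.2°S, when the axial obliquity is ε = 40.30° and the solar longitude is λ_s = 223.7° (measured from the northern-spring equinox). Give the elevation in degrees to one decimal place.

81.3°

Solar declination: sin δ = sin ε · sin λ_s = sin 40.30° × sin 223.7° = -0.44686, so δ = -26.542°.
At local noon the hour angle is zero, so the zenith angle equals |φ − δ| = |-35.2° − (-26.542°)| = 8.658°.
Elevation = 90° − 8.658° = 81.3°.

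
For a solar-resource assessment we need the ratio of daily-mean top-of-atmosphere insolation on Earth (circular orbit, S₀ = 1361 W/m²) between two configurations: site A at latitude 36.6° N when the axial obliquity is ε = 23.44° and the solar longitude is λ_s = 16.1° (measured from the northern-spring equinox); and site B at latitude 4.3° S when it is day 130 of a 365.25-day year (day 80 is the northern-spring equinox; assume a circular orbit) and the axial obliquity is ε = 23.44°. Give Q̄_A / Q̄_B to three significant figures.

Q̄_A / Q̄_B ≈ 0.987

— Configuration A (φ=+36.6°):
Solar declination: sin δ = sin ε · sin λ_s = sin 23.44° × sin 16.1° = 0.11031, so δ = +6.333°.
cos H₀ = −tan(+36.6°) tan(+6.333°) = -0.0824, H₀ = 1.6533 rad.
Bracket: H₀ sin φ sin δ + cos φ cos δ sin H₀ = 1.6533×0.59622×0.11031 + 0.80282×0.99390×0.99660 = 0.108736 + 0.795210 = 0.903946.
Q̄ = (S₀/π) × [bracket] = (1361/π) × 0.903946 = 391.61 W/m².
— Configuration B (φ=-4.3°):
Solar longitude: λ_s = 360° × (130 − 80)/365.25 = 49.281°.
sin δ = sin 23.44° × sin 49.281° = 0.30149, so δ = +17.547°.
cos H₀ = −tan(-4.3°) tan(+17.547°) = 0.0238, H₀ = 1.5470 rad.
Bracket: H₀ sin φ sin δ + cos φ cos δ sin H₀ = 1.5470×-0.07498×0.30149 + 0.99719×0.95347×0.99972 = -0.034971 + 0.950525 = 0.915554.
Q̄ = (S₀/π) × [bracket] = (1361/π) × 0.915554 = 396.64 W/m².
Ratio Q̄_A / Q̄_B = 391.61 / 396.64 = 0.9873.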